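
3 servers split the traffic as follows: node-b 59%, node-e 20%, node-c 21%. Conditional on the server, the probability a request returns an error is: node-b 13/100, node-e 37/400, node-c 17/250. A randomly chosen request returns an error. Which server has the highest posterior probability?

Prior × likelihood for each hypothesis:
  node-b: 0.59 × 0.13 = 0.0767
  node-e: 0.2 × 0.0925 = 0.0185
  node-c: 0.21 × 0.068 = 0.01428
Normalizing constant = 0.10948.
Largest term belongs to node-b, so node-b is most probable.

node-b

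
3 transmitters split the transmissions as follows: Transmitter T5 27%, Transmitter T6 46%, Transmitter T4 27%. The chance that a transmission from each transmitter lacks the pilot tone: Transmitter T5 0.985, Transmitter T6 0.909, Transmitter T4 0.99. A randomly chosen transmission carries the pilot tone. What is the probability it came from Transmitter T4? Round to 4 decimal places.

Taking complements, P(pilot | each) = Transmitter T5 0.015, Transmitter T6 0.091, Transmitter T4 0.01.
Compute prior × likelihood for every hypothesis:
  Transmitter T5: 0.27 × 0.015 = 0.00405
  Transmitter T6: 0.46 × 0.091 = 0.04186
  Transmitter T4: 0.27 × 0.01 = 0.0027
Sum = 0.04861.
P(Transmitter T4 | evidence) = 0.0027 / 0.04861 ≈ 0.0555.

0.0555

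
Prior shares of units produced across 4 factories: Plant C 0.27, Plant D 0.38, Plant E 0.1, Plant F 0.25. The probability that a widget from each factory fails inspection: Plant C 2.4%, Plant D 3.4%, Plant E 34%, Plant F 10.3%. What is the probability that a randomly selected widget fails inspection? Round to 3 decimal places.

By Bayes' rule, posterior ∝ prior × likelihood:
  Plant C: 0.27 × 0.024 = 0.00648
  Plant D: 0.38 × 0.034 = 0.01292
  Plant E: 0.1 × 0.34 = 0.034
  Plant F: 0.25 × 0.103 = 0.02575
P(nonconforming) = 0.00648 + 0.01292 + 0.034 + 0.02575 = 0.07915 → 0.079.

0.079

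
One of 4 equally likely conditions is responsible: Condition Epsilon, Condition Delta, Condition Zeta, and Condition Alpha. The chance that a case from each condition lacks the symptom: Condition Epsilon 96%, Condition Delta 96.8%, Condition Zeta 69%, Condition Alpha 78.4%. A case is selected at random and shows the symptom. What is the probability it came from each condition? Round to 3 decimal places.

Taking complements, P(symptomatic | each) = Condition Epsilon 0.04, Condition Delta 0.032, Condition Zeta 0.31, Condition Alpha 0.216.
Since the prior is uniform, the posterior is proportional to the likelihood:
  Condition Epsilon: 0.04
  Condition Delta: 0.032
  Condition Zeta: 0.31
  Condition Alpha: 0.216
Total = 0.598.
P(Condition Epsilon | symptomatic) = 0.04/0.598 ≈ 0.067
P(Condition Delta | symptomatic) = 0.032/0.598 ≈ 0.054
P(Condition Zeta | symptomatic) = 0.31/0.598 ≈ 0.518
P(Condition Alpha | symptomatic) = 0.216/0.598 ≈ 0.361
(Check: 0.067+0.054+0.518+0.361 = 1.000.)

Condition Epsilon 0.067, Condition Delta 0.054, Condition Zeta 0.518, Condition Alpha 0.361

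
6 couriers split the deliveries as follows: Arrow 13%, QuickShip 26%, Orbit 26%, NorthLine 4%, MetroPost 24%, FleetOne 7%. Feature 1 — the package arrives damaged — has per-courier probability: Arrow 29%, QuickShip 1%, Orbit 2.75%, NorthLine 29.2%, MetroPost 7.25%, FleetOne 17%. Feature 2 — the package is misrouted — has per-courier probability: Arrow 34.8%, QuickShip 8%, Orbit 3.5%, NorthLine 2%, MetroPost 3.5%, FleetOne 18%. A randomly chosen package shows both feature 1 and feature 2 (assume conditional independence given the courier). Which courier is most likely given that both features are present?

Prior × likelihood for each hypothesis:
  Arrow: 0.13 × 0.29 × 0.348 = 0.0131196
  QuickShip: 0.26 × 0.01 × 0.08 = 0.000208
  Orbit: 0.26 × 0.0275 × 0.035 = 0.00025025
  NorthLine: 0.04 × 0.292 × 0.02 = 0.0002336
  MetroPost: 0.24 × 0.0725 × 0.035 = 0.000609
  FleetOne: 0.07 × 0.17 × 0.18 = 0.002142
Total = 0.01656245.
Largest term belongs to Arrow, so Arrow is most probable.

Arrow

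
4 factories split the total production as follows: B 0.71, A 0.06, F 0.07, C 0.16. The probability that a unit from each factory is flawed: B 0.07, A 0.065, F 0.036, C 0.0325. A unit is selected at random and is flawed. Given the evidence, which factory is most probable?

Compute prior × likelihood for every hypothesis:
  B: 0.71 × 0.07 = 0.0497
  A: 0.06 × 0.065 = 0.0039
  F: 0.07 × 0.036 = 0.00252
  C: 0.16 × 0.0325 = 0.0052
Total = 0.06132.
Largest term belongs to B, so B is most probable.

B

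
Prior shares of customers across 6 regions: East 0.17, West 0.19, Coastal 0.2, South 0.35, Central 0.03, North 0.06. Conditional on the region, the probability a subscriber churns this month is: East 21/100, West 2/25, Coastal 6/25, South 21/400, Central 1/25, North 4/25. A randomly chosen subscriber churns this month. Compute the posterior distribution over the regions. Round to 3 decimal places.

East 0.279, West 0.119, Coastal 0.375, South 0.143, Central 0.009, North 0.075

By Bayes' rule, posterior ∝ prior × likelihood:
  East: 0.17 × 0.21 = 0.0357
  West: 0.19 × 0.08 = 0.0152
  Coastal: 0.2 × 0.24 = 0.048
  South: 0.35 × 0.0525 = 0.018375
  Central: 0.03 × 0.04 = 0.0012
  North: 0.06 × 0.16 = 0.0096
Normalizing constant = 0.128075.
P(East | churn) = 0.0357/0.128075 ≈ 0.279
P(West | churn) = 0.0152/0.128075 ≈ 0.119
P(Coastal | churn) = 0.048/0.128075 ≈ 0.375
P(South | churn) = 0.018375/0.128075 ≈ 0.143
P(Central | churn) = 0.0012/0.128075 ≈ 0.009
P(North | churn) = 0.0096/0.128075 ≈ 0.075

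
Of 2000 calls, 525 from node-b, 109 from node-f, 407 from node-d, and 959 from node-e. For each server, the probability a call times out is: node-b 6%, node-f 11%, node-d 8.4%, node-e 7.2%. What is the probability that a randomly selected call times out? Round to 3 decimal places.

Prior × likelihood for each hypothesis:
  node-b: 0.2625 × 0.06 = 0.01575
  node-f: 0.0545 × 0.11 = 0.005995
  node-d: 0.2035 × 0.084 = 0.017094
  node-e: 0.4795 × 0.072 = 0.034524
P(timeout) = 0.01575 + 0.005995 + 0.017094 + 0.034524 = 0.073363 → 0.073.

0.073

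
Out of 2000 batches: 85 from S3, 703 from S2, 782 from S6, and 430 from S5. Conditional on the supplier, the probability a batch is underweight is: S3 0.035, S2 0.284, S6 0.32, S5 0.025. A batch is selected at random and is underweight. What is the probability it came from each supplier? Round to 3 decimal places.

By Bayes' rule, posterior ∝ prior × likelihood:
  S3: 0.0425 × 0.035 = 0.0014875
  S2: 0.3515 × 0.284 = 0.099826
  S6: 0.391 × 0.32 = 0.12512
  S5: 0.215 × 0.025 = 0.005375
Total = 0.2318085.
P(S3 | underweight) = 0.0014875/0.2318085 ≈ 0.006
P(S2 | underweight) = 0.099826/0.2318085 ≈ 0.431
P(S6 | underweight) = 0.12512/0.2318085 ≈ 0.540
P(S5 | underweight) = 0.005375/0.2318085 ≈ 0.023
(Check: 0.006+0.431+0.540+0.023 = 1.000.)

S3 0.006, S2 0.431, S6 0.540, S5 0.023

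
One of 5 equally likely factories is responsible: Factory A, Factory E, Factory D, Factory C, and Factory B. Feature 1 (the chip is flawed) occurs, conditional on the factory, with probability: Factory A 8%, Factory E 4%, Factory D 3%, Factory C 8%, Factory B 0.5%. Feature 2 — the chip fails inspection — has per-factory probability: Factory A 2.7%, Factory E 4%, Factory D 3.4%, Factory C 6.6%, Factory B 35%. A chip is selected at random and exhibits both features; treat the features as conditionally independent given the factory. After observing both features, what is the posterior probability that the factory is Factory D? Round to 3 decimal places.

With a uniform prior (1/5 each), posterior ∝ likelihood:
  Factory A: 0.08 × 0.027 = 0.00216
  Factory E: 0.04 × 0.04 = 0.0016
  Factory D: 0.03 × 0.034 = 0.00102
  Factory C: 0.08 × 0.066 = 0.00528
  Factory B: 0.005 × 0.35 = 0.00175
Sum = 0.01181.
P(Factory D | evidence) = 0.00102 / 0.01181 ≈ 0.086.

0.086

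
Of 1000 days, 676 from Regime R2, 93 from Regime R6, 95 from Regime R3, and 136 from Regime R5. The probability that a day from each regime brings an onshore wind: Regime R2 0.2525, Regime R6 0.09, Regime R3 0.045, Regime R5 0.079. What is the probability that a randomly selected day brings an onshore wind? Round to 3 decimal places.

Unnormalized posteriors (prior × likelihood):
  Regime R2: 0.676 × 0.2525 = 0.17069
  Regime R6: 0.093 × 0.09 = 0.00837
  Regime R3: 0.095 × 0.045 = 0.004275
  Regime R5: 0.136 × 0.079 = 0.010744
P(onshore) = 0.17069 + 0.00837 + 0.004275 + 0.010744 = 0.194079 → 0.194.

0.194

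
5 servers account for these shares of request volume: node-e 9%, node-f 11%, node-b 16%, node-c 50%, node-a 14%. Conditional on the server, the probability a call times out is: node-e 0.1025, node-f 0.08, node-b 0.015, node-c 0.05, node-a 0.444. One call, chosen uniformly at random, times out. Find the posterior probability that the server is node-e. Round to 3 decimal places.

0.086

Prior × likelihood for each hypothesis:
  node-e: 0.09 × 0.1025 = 0.009225
  node-f: 0.11 × 0.08 = 0.0088
  node-b: 0.16 × 0.015 = 0.0024
  node-c: 0.5 × 0.05 = 0.025
  node-a: 0.14 × 0.444 = 0.06216
Sum = 0.107585.
P(node-e | evidence) = 0.009225 / 0.107585 ≈ 0.086.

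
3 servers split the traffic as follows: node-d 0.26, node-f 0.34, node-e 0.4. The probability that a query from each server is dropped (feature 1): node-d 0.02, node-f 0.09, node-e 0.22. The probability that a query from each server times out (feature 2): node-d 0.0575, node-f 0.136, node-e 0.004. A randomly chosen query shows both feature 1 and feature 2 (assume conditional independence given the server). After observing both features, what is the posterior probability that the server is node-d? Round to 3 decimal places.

By Bayes' rule, posterior ∝ prior × likelihood:
  node-d: 0.26 × 0.02 × 0.0575 = 0.000299
  node-f: 0.34 × 0.09 × 0.136 = 0.0041616
  node-e: 0.4 × 0.22 × 0.004 = 0.000352
Normalizing constant = 0.0048126.
P(node-d | evidence) = 0.000299 / 0.0048126 ≈ 0.062.

0.062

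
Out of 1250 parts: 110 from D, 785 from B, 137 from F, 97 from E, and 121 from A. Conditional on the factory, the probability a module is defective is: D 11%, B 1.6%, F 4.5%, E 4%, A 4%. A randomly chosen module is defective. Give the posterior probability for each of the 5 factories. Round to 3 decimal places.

D 0.306, B 0.318, F 0.156, E 0.098, A 0.122

Compute prior × likelihood for every hypothesis:
  D: 0.088 × 0.11 = 0.00968
  B: 0.628 × 0.016 = 0.010048
  F: 0.1096 × 0.045 = 0.004932
  E: 0.0776 × 0.04 = 0.003104
  A: 0.0968 × 0.04 = 0.003872
Total = 0.031636.
P(D | defective) = 0.00968/0.031636 ≈ 0.306
P(B | defective) = 0.010048/0.031636 ≈ 0.318
P(F | defective) = 0.004932/0.031636 ≈ 0.156
P(E | defective) = 0.003104/0.031636 ≈ 0.098
P(A | defective) = 0.003872/0.031636 ≈ 0.122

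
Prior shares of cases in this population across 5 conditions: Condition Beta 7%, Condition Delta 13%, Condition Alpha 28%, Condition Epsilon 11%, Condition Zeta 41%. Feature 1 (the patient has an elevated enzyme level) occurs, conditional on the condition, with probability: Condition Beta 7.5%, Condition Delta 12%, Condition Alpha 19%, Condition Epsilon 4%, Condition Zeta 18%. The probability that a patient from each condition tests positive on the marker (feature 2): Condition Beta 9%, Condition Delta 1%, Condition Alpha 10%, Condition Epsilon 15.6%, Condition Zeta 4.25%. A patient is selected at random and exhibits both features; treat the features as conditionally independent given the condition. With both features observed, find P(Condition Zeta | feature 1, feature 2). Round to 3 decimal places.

Prior × likelihood for each hypothesis:
  Condition Beta: 0.07 × 0.075 × 0.09 = 0.0004725
  Condition Delta: 0.13 × 0.12 × 0.01 = 0.000156
  Condition Alpha: 0.28 × 0.19 × 0.1 = 0.00532
  Condition Epsilon: 0.11 × 0.04 × 0.156 = 0.0006864
  Condition Zeta: 0.41 × 0.18 × 0.0425 = 0.0031365
Sum = 0.0097714.
P(Condition Zeta | evidence) = 0.0031365 / 0.0097714 ≈ 0.321.

0.321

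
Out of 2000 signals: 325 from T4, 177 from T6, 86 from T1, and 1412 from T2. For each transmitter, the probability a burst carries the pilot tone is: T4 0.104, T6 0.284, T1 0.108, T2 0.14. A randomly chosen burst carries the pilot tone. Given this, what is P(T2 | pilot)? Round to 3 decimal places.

0.679

Unnormalized posteriors (prior × likelihood):
  T4: 0.1625 × 0.104 = 0.0169
  T6: 0.0885 × 0.284 = 0.025134
  T1: 0.043 × 0.108 = 0.004644
  T2: 0.706 × 0.14 = 0.09884
Sum = 0.145518.
P(T2 | evidence) = 0.09884 / 0.145518 ≈ 0.679.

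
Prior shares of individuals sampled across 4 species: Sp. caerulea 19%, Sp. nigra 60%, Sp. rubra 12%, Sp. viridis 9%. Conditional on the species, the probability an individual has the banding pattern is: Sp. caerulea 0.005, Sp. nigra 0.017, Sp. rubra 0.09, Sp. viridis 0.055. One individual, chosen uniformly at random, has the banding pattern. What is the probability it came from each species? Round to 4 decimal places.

Sp. caerulea 0.0353, Sp. nigra 0.3792, Sp. rubra 0.4015, Sp. viridis 0.1840

By Bayes' rule, posterior ∝ prior × likelihood:
  Sp. caerulea: 0.19 × 0.005 = 0.00095
  Sp. nigra: 0.6 × 0.017 = 0.0102
  Sp. rubra: 0.12 × 0.09 = 0.0108
  Sp. viridis: 0.09 × 0.055 = 0.00495
Normalizing constant = 0.0269.
P(Sp. caerulea | banded) = 0.00095/0.0269 ≈ 0.0353
P(Sp. nigra | banded) = 0.0102/0.0269 ≈ 0.3792
P(Sp. rubra | banded) = 0.0108/0.0269 ≈ 0.4015
P(Sp. viridis | banded) = 0.00495/0.0269 ≈ 0.1840
(Check: 0.0353+0.3792+0.4015+0.1840 = 1.0000.)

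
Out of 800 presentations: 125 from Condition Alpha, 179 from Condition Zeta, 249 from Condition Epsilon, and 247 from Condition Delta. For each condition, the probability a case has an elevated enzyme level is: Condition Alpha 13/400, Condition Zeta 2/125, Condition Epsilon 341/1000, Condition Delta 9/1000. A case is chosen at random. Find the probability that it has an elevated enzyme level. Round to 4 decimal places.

0.1176

Compute prior × likelihood for every hypothesis:
  Condition Alpha: 0.15625 × 0.0325 = 0.005078125
  Condition Zeta: 0.22375 × 0.016 = 0.00358
  Condition Epsilon: 0.31125 × 0.341 = 0.10613625
  Condition Delta: 0.30875 × 0.009 = 0.00277875
P(elevated) = 0.005078125 + 0.00358 + 0.10613625 + 0.00277875 = 0.117573125 → 0.1176.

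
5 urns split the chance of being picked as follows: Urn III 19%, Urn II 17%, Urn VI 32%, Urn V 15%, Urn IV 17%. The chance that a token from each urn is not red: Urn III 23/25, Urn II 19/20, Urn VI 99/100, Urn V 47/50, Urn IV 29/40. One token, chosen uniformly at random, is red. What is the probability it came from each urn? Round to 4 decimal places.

Taking complements, P(red | each) = Urn III 0.08, Urn II 0.05, Urn VI 0.01, Urn V 0.06, Urn IV 0.275.
Unnormalized posteriors (prior × likelihood):
  Urn III: 0.19 × 0.08 = 0.0152
  Urn II: 0.17 × 0.05 = 0.0085
  Urn VI: 0.32 × 0.01 = 0.0032
  Urn V: 0.15 × 0.06 = 0.009
  Urn IV: 0.17 × 0.275 = 0.04675
Total = 0.08265.
P(Urn III | red) = 0.0152/0.08265 ≈ 0.1839
P(Urn II | red) = 0.0085/0.08265 ≈ 0.1028
P(Urn VI | red) = 0.0032/0.08265 ≈ 0.0387
P(Urn V | red) = 0.009/0.08265 ≈ 0.1089
P(Urn IV | red) = 0.04675/0.08265 ≈ 0.5656

Urn III 0.1839, Urn II 0.1028, Urn VI 0.0387, Urn V 0.1089, Urn IV 0.5656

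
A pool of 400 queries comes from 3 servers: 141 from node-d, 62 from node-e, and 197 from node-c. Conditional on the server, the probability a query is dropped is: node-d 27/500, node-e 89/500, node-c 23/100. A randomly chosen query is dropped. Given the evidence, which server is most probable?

node-c

Unnormalized posteriors (prior × likelihood):
  node-d: 0.3525 × 0.054 = 0.019035
  node-e: 0.155 × 0.178 = 0.02759
  node-c: 0.4925 × 0.23 = 0.113275
Sum = 0.1599.
Largest term belongs to node-c, so node-c is most probable.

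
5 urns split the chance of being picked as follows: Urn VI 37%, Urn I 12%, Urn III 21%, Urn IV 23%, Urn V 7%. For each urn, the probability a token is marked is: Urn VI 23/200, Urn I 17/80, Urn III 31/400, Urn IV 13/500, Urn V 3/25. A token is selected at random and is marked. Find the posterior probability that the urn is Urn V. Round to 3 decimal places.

Compute prior × likelihood for every hypothesis:
  Urn VI: 0.37 × 0.115 = 0.04255
  Urn I: 0.12 × 0.2125 = 0.0255
  Urn III: 0.21 × 0.0775 = 0.016275
  Urn IV: 0.23 × 0.026 = 0.00598
  Urn V: 0.07 × 0.12 = 0.0084
Sum = 0.098705.
P(Urn V | evidence) = 0.0084 / 0.098705 ≈ 0.085.

0.085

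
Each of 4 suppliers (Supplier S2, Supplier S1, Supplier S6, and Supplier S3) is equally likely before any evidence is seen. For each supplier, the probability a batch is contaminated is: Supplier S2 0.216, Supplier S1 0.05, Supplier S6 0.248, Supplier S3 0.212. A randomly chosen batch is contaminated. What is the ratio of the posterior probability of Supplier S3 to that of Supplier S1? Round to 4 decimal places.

With a uniform prior (1/4 each), posterior ∝ likelihood:
  Supplier S2: 0.216
  Supplier S1: 0.05
  Supplier S6: 0.248
  Supplier S3: 0.212
Sum = 0.726.
The ratio is 0.212 / 0.05 (the normalizer cancels) = 4.2400.

4.2400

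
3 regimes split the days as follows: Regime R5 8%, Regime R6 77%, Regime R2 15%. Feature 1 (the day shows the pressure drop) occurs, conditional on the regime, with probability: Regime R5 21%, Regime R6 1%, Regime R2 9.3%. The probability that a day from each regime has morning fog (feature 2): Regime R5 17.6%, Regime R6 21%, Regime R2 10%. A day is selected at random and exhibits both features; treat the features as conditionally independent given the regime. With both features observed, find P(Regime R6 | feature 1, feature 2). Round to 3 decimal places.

0.271

Unnormalized posteriors (prior × likelihood):
  Regime R5: 0.08 × 0.21 × 0.176 = 0.0029568
  Regime R6: 0.77 × 0.01 × 0.21 = 0.001617
  Regime R2: 0.15 × 0.093 × 0.1 = 0.001395
Total = 0.0059688.
P(Regime R6 | evidence) = 0.001617 / 0.0059688 ≈ 0.271.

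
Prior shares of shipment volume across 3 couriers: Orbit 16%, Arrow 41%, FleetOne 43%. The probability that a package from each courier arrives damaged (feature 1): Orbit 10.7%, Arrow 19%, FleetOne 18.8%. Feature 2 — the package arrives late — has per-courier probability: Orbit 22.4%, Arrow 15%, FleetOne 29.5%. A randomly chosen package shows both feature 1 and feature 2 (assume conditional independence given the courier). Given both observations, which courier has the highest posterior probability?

FleetOne

By Bayes' rule, posterior ∝ prior × likelihood:
  Orbit: 0.16 × 0.107 × 0.224 = 0.00383488
  Arrow: 0.41 × 0.19 × 0.15 = 0.011685
  FleetOne: 0.43 × 0.188 × 0.295 = 0.0238478
Sum = 0.03936768.
Largest term belongs to FleetOne, so FleetOne is most probable.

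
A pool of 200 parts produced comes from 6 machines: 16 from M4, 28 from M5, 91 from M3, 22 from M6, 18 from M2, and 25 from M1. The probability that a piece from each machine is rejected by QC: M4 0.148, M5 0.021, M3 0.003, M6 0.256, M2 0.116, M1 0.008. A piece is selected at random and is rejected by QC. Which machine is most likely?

Prior × likelihood for each hypothesis:
  M4: 0.08 × 0.148 = 0.01184
  M5: 0.14 × 0.021 = 0.00294
  M3: 0.455 × 0.003 = 0.001365
  M6: 0.11 × 0.256 = 0.02816
  M2: 0.09 × 0.116 = 0.01044
  M1: 0.125 × 0.008 = 0.001
Sum = 0.055745.
Largest term belongs to M6, so M6 is most probable.

M6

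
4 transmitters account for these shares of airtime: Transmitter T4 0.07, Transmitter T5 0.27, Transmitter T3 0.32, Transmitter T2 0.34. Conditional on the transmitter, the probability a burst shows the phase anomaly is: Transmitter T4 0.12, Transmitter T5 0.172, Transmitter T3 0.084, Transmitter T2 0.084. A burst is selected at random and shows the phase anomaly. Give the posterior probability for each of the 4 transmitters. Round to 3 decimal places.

Transmitter T4 0.076, Transmitter T5 0.421, Transmitter T3 0.244, Transmitter T2 0.259

By Bayes' rule, posterior ∝ prior × likelihood:
  Transmitter T4: 0.07 × 0.12 = 0.0084
  Transmitter T5: 0.27 × 0.172 = 0.04644
  Transmitter T3: 0.32 × 0.084 = 0.02688
  Transmitter T2: 0.34 × 0.084 = 0.02856
Normalizing constant = 0.11028.
P(Transmitter T4 | anomaly) = 0.0084/0.11028 ≈ 0.076
P(Transmitter T5 | anomaly) = 0.04644/0.11028 ≈ 0.421
P(Transmitter T3 | anomaly) = 0.02688/0.11028 ≈ 0.244
P(Transmitter T2 | anomaly) = 0.02856/0.11028 ≈ 0.259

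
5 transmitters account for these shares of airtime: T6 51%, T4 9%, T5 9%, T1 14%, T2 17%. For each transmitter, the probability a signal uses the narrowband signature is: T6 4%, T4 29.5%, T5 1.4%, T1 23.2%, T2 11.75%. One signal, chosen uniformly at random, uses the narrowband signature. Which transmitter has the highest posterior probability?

Compute prior × likelihood for every hypothesis:
  T6: 0.51 × 0.04 = 0.0204
  T4: 0.09 × 0.295 = 0.02655
  T5: 0.09 × 0.014 = 0.00126
  T1: 0.14 × 0.232 = 0.03248
  T2: 0.17 × 0.1175 = 0.019975
Normalizing constant = 0.100665.
Largest term belongs to T1, so T1 is most probable.

T1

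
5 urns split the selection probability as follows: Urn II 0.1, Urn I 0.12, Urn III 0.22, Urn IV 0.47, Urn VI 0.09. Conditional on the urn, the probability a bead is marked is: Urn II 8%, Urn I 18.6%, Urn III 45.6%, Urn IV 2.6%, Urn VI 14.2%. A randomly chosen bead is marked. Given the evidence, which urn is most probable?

Compute prior × likelihood for every hypothesis:
  Urn II: 0.1 × 0.08 = 0.008
  Urn I: 0.12 × 0.186 = 0.02232
  Urn III: 0.22 × 0.456 = 0.10032
  Urn IV: 0.47 × 0.026 = 0.01222
  Urn VI: 0.09 × 0.142 = 0.01278
Sum = 0.15564.
Largest term belongs to Urn III, so Urn III is most probable.

Urn III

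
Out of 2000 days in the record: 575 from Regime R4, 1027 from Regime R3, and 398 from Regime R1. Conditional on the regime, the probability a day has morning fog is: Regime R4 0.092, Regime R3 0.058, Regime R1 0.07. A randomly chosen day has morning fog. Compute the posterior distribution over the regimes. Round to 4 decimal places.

Unnormalized posteriors (prior × likelihood):
  Regime R4: 0.2875 × 0.092 = 0.02645
  Regime R3: 0.5135 × 0.058 = 0.029783
  Regime R1: 0.199 × 0.07 = 0.01393
Sum = 0.070163.
P(Regime R4 | fog) = 0.02645/0.070163 ≈ 0.3770
P(Regime R3 | fog) = 0.029783/0.070163 ≈ 0.4245
P(Regime R1 | fog) = 0.01393/0.070163 ≈ 0.1985

Regime R4 0.3770, Regime R3 0.4245, Regime R1 0.1985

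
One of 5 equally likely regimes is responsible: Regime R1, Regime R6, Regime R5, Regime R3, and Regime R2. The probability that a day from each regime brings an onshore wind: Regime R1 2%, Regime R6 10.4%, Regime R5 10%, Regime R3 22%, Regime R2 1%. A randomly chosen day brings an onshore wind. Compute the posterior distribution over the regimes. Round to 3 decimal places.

Regime R1 0.044, Regime R6 0.229, Regime R5 0.220, Regime R3 0.485, Regime R2 0.022

With a uniform prior (1/5 each), posterior ∝ likelihood:
  Regime R1: 0.02
  Regime R6: 0.104
  Regime R5: 0.1
  Regime R3: 0.22
  Regime R2: 0.01
Sum = 0.454.
P(Regime R1 | onshore) = 0.02/0.454 ≈ 0.044
P(Regime R6 | onshore) = 0.104/0.454 ≈ 0.229
P(Regime R5 | onshore) = 0.1/0.454 ≈ 0.220
P(Regime R3 | onshore) = 0.22/0.454 ≈ 0.485
P(Regime R2 | onshore) = 0.01/0.454 ≈ 0.022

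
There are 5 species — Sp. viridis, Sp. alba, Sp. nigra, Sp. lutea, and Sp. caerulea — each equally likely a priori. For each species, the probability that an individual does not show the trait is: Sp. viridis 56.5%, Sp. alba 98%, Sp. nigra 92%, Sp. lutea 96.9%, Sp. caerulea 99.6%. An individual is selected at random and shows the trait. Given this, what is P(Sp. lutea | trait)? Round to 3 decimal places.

Taking complements, P(trait | each) = Sp. viridis 0.435, Sp. alba 0.02, Sp. nigra 0.08, Sp. lutea 0.031, Sp. caerulea 0.004.
With a uniform prior (1/5 each), posterior ∝ likelihood:
  Sp. viridis: 0.435
  Sp. alba: 0.02
  Sp. nigra: 0.08
  Sp. lutea: 0.031
  Sp. caerulea: 0.004
Normalizing constant = 0.57.
P(Sp. lutea | evidence) = 0.031 / 0.57 ≈ 0.054.

0.054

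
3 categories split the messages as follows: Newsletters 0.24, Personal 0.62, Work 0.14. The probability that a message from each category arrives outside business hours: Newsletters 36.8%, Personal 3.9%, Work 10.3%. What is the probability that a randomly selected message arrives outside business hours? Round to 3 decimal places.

0.127

Compute prior × likelihood for every hypothesis:
  Newsletters: 0.24 × 0.368 = 0.08832
  Personal: 0.62 × 0.039 = 0.02418
  Work: 0.14 × 0.103 = 0.01442
P(off-hours) = 0.08832 + 0.02418 + 0.01442 = 0.12692 → 0.127.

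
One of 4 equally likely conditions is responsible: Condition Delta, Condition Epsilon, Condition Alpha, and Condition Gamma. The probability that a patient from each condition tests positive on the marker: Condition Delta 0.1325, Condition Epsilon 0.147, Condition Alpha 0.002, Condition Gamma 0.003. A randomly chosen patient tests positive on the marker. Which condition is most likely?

Condition Epsilon

Since the prior is uniform, the posterior is proportional to the likelihood:
  Condition Delta: 0.1325
  Condition Epsilon: 0.147
  Condition Alpha: 0.002
  Condition Gamma: 0.003
Normalizing constant = 0.2845.
Largest term belongs to Condition Epsilon, so Condition Epsilon is most probable.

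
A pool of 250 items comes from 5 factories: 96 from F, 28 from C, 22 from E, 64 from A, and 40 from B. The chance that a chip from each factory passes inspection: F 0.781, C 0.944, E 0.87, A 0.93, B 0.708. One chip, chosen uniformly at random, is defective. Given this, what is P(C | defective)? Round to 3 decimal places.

0.038

Taking complements, P(defective | each) = F 0.219, C 0.056, E 0.13, A 0.07, B 0.292.
By Bayes' rule, posterior ∝ prior × likelihood:
  F: 0.384 × 0.219 = 0.084096
  C: 0.112 × 0.056 = 0.006272
  E: 0.088 × 0.13 = 0.01144
  A: 0.256 × 0.07 = 0.01792
  B: 0.16 × 0.292 = 0.04672
Total = 0.166448.
P(C | evidence) = 0.006272 / 0.166448 ≈ 0.038.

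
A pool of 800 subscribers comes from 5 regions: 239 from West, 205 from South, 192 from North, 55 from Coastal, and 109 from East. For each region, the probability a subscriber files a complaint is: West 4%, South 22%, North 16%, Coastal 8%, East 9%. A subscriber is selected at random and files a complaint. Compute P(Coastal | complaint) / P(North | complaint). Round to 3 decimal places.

0.143

By Bayes' rule, posterior ∝ prior × likelihood:
  West: 0.29875 × 0.04 = 0.01195
  South: 0.25625 × 0.22 = 0.056375
  North: 0.24 × 0.16 = 0.0384
  Coastal: 0.06875 × 0.08 = 0.0055
  East: 0.13625 × 0.09 = 0.0122625
Sum = 0.1244875.
The ratio is 0.0055 / 0.0384 (the normalizer cancels) = 0.143.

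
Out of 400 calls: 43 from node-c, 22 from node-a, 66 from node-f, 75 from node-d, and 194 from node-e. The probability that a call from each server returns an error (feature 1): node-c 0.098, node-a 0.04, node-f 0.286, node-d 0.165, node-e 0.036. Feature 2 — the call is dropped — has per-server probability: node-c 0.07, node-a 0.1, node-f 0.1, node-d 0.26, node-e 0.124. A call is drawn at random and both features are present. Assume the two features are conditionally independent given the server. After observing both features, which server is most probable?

By Bayes' rule, posterior ∝ prior × likelihood:
  node-c: 0.1075 × 0.098 × 0.07 = 0.00073745
  node-a: 0.055 × 0.04 × 0.1 = 0.00022
  node-f: 0.165 × 0.286 × 0.1 = 0.004719
  node-d: 0.1875 × 0.165 × 0.26 = 0.00804375
  node-e: 0.485 × 0.036 × 0.124 = 0.00216504
Normalizing constant = 0.01588524.
Largest term belongs to node-d, so node-d is most probable.

node-d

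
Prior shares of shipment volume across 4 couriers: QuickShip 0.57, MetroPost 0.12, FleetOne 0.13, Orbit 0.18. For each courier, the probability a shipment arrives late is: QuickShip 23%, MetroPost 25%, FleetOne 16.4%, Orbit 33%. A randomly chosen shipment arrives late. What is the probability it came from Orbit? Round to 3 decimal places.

0.246

Compute prior × likelihood for every hypothesis:
  QuickShip: 0.57 × 0.23 = 0.1311
  MetroPost: 0.12 × 0.25 = 0.03
  FleetOne: 0.13 × 0.164 = 0.02132
  Orbit: 0.18 × 0.33 = 0.0594
Sum = 0.24182.
P(Orbit | evidence) = 0.0594 / 0.24182 ≈ 0.246.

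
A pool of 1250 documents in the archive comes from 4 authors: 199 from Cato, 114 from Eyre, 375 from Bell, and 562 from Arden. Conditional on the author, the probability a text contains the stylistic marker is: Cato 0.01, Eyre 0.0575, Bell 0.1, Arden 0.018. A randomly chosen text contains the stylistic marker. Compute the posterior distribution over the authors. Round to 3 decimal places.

Cato 0.035, Eyre 0.117, Bell 0.668, Arden 0.180

Compute prior × likelihood for every hypothesis:
  Cato: 0.1592 × 0.01 = 0.001592
  Eyre: 0.0912 × 0.0575 = 0.005244
  Bell: 0.3 × 0.1 = 0.03
  Arden: 0.4496 × 0.018 = 0.0080928
Sum = 0.0449288.
P(Cato | marker) = 0.001592/0.0449288 ≈ 0.035
P(Eyre | marker) = 0.005244/0.0449288 ≈ 0.117
P(Bell | marker) = 0.03/0.0449288 ≈ 0.668
P(Arden | marker) = 0.0080928/0.0449288 ≈ 0.180
(Check: 0.035+0.117+0.668+0.180 = 1.000.)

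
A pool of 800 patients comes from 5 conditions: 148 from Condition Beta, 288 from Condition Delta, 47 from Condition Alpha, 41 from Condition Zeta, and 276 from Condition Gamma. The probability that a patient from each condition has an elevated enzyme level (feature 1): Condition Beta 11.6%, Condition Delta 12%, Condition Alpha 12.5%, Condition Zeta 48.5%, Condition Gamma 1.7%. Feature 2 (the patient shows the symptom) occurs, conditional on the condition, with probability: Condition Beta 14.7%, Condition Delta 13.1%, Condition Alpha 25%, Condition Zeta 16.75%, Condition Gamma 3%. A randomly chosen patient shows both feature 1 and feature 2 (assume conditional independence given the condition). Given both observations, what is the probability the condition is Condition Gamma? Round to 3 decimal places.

Prior × likelihood for each hypothesis:
  Condition Beta: 0.185 × 0.116 × 0.147 = 0.00315462
  Condition Delta: 0.36 × 0.12 × 0.131 = 0.0056592
  Condition Alpha: 0.05875 × 0.125 × 0.25 = 0.0018359375
  Condition Zeta: 0.05125 × 0.485 × 0.1675 = 0.004163421875
  Condition Gamma: 0.345 × 0.017 × 0.03 = 0.00017595
Total = 0.014989129375.
P(Condition Gamma | evidence) = 0.00017595 / 0.014989129375 ≈ 0.012.

0.012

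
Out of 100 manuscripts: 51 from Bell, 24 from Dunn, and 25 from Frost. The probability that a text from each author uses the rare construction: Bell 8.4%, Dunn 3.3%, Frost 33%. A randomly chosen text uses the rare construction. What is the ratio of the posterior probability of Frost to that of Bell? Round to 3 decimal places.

Prior × likelihood for each hypothesis:
  Bell: 0.51 × 0.084 = 0.04284
  Dunn: 0.24 × 0.033 = 0.00792
  Frost: 0.25 × 0.33 = 0.0825
Total = 0.13326.
The ratio is 0.0825 / 0.04284 (the normalizer cancels) = 1.926.

1.926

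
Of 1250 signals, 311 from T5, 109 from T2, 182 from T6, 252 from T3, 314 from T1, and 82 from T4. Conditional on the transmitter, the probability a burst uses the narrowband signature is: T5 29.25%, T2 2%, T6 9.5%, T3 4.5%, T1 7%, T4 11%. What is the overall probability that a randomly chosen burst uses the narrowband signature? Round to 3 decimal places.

0.122

Unnormalized posteriors (prior × likelihood):
  T5: 0.2488 × 0.2925 = 0.072774
  T2: 0.0872 × 0.02 = 0.001744
  T6: 0.1456 × 0.095 = 0.013832
  T3: 0.2016 × 0.045 = 0.009072
  T1: 0.2512 × 0.07 = 0.017584
  T4: 0.0656 × 0.11 = 0.007216
P(narrowband) = 0.072774 + 0.001744 + 0.013832 + 0.009072 + 0.017584 + 0.007216 = 0.122222 → 0.122.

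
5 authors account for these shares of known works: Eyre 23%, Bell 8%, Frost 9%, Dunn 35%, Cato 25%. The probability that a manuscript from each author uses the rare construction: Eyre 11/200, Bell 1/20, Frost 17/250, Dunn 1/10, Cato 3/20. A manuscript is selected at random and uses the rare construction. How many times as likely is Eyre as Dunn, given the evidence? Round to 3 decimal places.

0.361

Unnormalized posteriors (prior × likelihood):
  Eyre: 0.23 × 0.055 = 0.01265
  Bell: 0.08 × 0.05 = 0.004
  Frost: 0.09 × 0.068 = 0.00612
  Dunn: 0.35 × 0.1 = 0.035
  Cato: 0.25 × 0.15 = 0.0375
Normalizing constant = 0.09527.
The ratio is 0.01265 / 0.035 (the normalizer cancels) = 0.361.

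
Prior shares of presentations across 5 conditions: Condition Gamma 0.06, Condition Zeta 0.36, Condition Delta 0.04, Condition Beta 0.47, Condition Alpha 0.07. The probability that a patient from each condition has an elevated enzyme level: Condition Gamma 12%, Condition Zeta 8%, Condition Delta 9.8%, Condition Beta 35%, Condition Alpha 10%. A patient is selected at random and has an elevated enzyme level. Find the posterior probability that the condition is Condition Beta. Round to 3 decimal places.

0.778

By Bayes' rule, posterior ∝ prior × likelihood:
  Condition Gamma: 0.06 × 0.12 = 0.0072
  Condition Zeta: 0.36 × 0.08 = 0.0288
  Condition Delta: 0.04 × 0.098 = 0.00392
  Condition Beta: 0.47 × 0.35 = 0.1645
  Condition Alpha: 0.07 × 0.1 = 0.007
Sum = 0.21142.
P(Condition Beta | evidence) = 0.1645 / 0.21142 ≈ 0.778.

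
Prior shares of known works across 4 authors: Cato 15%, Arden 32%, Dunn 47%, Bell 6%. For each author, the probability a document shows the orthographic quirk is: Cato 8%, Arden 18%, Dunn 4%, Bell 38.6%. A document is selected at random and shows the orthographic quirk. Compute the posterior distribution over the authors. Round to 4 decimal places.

Cato 0.1076, Arden 0.5163, Dunn 0.1685, Bell 0.2076

By Bayes' rule, posterior ∝ prior × likelihood:
  Cato: 0.15 × 0.08 = 0.012
  Arden: 0.32 × 0.18 = 0.0576
  Dunn: 0.47 × 0.04 = 0.0188
  Bell: 0.06 × 0.386 = 0.02316
Total = 0.11156.
P(Cato | quirk) = 0.012/0.11156 ≈ 0.1076
P(Arden | quirk) = 0.0576/0.11156 ≈ 0.5163
P(Dunn | quirk) = 0.0188/0.11156 ≈ 0.1685
P(Bell | quirk) = 0.02316/0.11156 ≈ 0.2076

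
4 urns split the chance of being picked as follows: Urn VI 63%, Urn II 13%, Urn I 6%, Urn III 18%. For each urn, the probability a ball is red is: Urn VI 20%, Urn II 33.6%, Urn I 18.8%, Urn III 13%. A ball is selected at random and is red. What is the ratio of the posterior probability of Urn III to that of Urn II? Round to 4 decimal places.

0.5357

By Bayes' rule, posterior ∝ prior × likelihood:
  Urn VI: 0.63 × 0.2 = 0.126
  Urn II: 0.13 × 0.336 = 0.04368
  Urn I: 0.06 × 0.188 = 0.01128
  Urn III: 0.18 × 0.13 = 0.0234
Normalizing constant = 0.20436.
The ratio is 0.0234 / 0.04368 (the normalizer cancels) = 0.5357.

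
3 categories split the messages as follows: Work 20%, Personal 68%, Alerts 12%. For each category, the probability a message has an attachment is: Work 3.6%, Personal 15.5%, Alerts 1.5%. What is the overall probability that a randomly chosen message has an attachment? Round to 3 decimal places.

0.114

By Bayes' rule, posterior ∝ prior × likelihood:
  Work: 0.2 × 0.036 = 0.0072
  Personal: 0.68 × 0.155 = 0.1054
  Alerts: 0.12 × 0.015 = 0.0018
P(attachment) = 0.0072 + 0.1054 + 0.0018 = 0.1144 → 0.114.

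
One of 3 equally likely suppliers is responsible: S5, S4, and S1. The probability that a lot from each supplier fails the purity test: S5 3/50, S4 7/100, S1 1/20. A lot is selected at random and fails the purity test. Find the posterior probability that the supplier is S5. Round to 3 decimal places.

0.333

With a uniform prior (1/3 each), posterior ∝ likelihood:
  S5: 0.06
  S4: 0.07
  S1: 0.05
Sum = 0.18.
P(S5 | evidence) = 0.06 / 0.18 ≈ 0.333.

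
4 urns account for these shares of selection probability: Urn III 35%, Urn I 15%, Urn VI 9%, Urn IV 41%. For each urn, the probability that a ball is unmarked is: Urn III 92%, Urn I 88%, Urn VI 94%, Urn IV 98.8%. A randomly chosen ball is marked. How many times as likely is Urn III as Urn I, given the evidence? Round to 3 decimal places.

Taking complements, P(marked | each) = Urn III 0.08, Urn I 0.12, Urn VI 0.06, Urn IV 0.012.
By Bayes' rule, posterior ∝ prior × likelihood:
  Urn III: 0.35 × 0.08 = 0.028
  Urn I: 0.15 × 0.12 = 0.018
  Urn VI: 0.09 × 0.06 = 0.0054
  Urn IV: 0.41 × 0.012 = 0.00492
Total = 0.05632.
The ratio is 0.028 / 0.018 (the normalizer cancels) = 1.556.

1.556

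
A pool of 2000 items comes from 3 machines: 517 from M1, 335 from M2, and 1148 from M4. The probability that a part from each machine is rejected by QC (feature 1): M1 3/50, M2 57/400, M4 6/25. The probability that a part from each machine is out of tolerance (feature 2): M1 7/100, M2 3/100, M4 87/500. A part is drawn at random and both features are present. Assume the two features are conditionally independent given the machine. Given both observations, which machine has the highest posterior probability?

Compute prior × likelihood for every hypothesis:
  M1: 0.2585 × 0.06 × 0.07 = 0.0010857
  M2: 0.1675 × 0.1425 × 0.03 = 0.0007160625
  M4: 0.574 × 0.24 × 0.174 = 0.02397024
Total = 0.0257720025.
Largest term belongs to M4, so M4 is most probable.

M4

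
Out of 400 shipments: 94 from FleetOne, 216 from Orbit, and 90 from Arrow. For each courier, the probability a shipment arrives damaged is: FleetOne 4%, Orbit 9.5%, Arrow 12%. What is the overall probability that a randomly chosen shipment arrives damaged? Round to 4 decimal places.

Prior × likelihood for each hypothesis:
  FleetOne: 0.235 × 0.04 = 0.0094
  Orbit: 0.54 × 0.095 = 0.0513
  Arrow: 0.225 × 0.12 = 0.027
P(damaged) = 0.0094 + 0.0513 + 0.027 = 0.0877 → 0.0877.

0.0877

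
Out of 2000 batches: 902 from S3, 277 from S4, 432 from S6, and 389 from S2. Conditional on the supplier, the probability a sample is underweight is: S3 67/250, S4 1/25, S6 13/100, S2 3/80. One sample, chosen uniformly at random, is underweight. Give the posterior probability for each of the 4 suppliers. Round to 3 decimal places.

Unnormalized posteriors (prior × likelihood):
  S3: 0.451 × 0.268 = 0.120868
  S4: 0.1385 × 0.04 = 0.00554
  S6: 0.216 × 0.13 = 0.02808
  S2: 0.1945 × 0.0375 = 0.00729375
Total = 0.16178175.
P(S3 | underweight) = 0.120868/0.16178175 ≈ 0.747
P(S4 | underweight) = 0.00554/0.16178175 ≈ 0.034
P(S6 | underweight) = 0.02808/0.16178175 ≈ 0.174
P(S2 | underweight) = 0.00729375/0.16178175 ≈ 0.045

S3 0.747, S4 0.034, S6 0.174, S2 0.045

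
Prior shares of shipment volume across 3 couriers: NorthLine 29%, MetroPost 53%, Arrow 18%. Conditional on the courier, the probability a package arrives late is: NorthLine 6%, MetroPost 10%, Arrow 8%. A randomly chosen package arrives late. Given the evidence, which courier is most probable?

MetroPost

Compute prior × likelihood for every hypothesis:
  NorthLine: 0.29 × 0.06 = 0.0174
  MetroPost: 0.53 × 0.1 = 0.053
  Arrow: 0.18 × 0.08 = 0.0144
Total = 0.0848.
Largest term belongs to MetroPost, so MetroPost is most probable.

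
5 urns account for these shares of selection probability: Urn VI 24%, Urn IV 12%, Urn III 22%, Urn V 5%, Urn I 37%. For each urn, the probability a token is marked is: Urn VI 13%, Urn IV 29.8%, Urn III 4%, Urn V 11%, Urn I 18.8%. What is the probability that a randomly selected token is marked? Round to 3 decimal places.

0.151

Compute prior × likelihood for every hypothesis:
  Urn VI: 0.24 × 0.13 = 0.0312
  Urn IV: 0.12 × 0.298 = 0.03576
  Urn III: 0.22 × 0.04 = 0.0088
  Urn V: 0.05 × 0.11 = 0.0055
  Urn I: 0.37 × 0.188 = 0.06956
P(marked) = 0.0312 + 0.03576 + 0.0088 + 0.0055 + 0.06956 = 0.15082 → 0.151.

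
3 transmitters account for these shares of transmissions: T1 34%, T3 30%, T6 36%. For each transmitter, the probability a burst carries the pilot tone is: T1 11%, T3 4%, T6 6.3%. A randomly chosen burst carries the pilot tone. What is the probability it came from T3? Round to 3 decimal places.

0.166

Prior × likelihood for each hypothesis:
  T1: 0.34 × 0.11 = 0.0374
  T3: 0.3 × 0.04 = 0.012
  T6: 0.36 × 0.063 = 0.02268
Sum = 0.07208.
P(T3 | evidence) = 0.012 / 0.07208 ≈ 0.166.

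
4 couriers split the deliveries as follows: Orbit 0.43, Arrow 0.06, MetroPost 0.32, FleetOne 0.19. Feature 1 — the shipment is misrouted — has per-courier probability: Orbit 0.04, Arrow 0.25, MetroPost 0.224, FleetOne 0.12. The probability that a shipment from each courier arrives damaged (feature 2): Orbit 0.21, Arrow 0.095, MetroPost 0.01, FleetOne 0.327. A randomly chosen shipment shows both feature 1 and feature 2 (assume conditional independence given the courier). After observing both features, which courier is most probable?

Prior × likelihood for each hypothesis:
  Orbit: 0.43 × 0.04 × 0.21 = 0.003612
  Arrow: 0.06 × 0.25 × 0.095 = 0.001425
  MetroPost: 0.32 × 0.224 × 0.01 = 0.0007168
  FleetOne: 0.19 × 0.12 × 0.327 = 0.0074556
Sum = 0.0132094.
Largest term belongs to FleetOne, so FleetOne is most probable.

FleetOne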